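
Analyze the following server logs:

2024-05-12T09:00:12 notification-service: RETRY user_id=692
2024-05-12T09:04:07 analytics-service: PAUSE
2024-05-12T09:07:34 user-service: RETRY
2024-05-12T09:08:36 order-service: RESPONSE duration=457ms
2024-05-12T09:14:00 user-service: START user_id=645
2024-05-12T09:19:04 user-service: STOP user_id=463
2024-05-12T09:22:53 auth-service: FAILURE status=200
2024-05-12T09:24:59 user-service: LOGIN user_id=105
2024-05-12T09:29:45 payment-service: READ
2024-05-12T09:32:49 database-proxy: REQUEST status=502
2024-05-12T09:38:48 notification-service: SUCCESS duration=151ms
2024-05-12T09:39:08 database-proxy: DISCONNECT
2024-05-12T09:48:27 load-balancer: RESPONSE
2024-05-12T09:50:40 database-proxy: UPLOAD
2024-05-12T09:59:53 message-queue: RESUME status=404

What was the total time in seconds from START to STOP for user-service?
304

To calculate state duration:

1. Find START event for user-service: 2024-05-12T09:14:00
2. Find STOP event for user-service: 2024-05-12T09:19:04
3. Calculate duration: 2024-05-12T09:19:04 - 2024-05-12T09:14:00 = 304 seconds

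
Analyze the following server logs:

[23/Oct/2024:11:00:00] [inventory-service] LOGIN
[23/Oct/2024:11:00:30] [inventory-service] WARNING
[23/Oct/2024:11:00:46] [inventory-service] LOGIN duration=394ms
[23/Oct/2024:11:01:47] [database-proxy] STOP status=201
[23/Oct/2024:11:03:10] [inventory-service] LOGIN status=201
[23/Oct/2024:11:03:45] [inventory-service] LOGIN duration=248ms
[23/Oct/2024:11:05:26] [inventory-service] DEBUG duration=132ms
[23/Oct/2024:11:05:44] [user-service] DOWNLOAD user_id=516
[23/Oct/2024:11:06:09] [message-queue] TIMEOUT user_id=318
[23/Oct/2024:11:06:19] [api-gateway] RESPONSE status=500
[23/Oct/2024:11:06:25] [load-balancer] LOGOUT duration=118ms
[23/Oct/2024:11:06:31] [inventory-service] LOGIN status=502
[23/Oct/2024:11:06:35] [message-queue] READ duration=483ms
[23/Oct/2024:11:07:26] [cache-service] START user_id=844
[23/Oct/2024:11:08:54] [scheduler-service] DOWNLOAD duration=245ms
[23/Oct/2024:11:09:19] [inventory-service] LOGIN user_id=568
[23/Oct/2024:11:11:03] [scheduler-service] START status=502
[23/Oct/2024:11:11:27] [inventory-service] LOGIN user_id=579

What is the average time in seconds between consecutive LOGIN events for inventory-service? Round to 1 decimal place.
114.5

To calculate average interval:

1. Find all LOGIN events for inventory-service in order
2. Calculate time gaps between consecutive events
3. Compute mean of gaps: 687 / 6 = 114.5 seconds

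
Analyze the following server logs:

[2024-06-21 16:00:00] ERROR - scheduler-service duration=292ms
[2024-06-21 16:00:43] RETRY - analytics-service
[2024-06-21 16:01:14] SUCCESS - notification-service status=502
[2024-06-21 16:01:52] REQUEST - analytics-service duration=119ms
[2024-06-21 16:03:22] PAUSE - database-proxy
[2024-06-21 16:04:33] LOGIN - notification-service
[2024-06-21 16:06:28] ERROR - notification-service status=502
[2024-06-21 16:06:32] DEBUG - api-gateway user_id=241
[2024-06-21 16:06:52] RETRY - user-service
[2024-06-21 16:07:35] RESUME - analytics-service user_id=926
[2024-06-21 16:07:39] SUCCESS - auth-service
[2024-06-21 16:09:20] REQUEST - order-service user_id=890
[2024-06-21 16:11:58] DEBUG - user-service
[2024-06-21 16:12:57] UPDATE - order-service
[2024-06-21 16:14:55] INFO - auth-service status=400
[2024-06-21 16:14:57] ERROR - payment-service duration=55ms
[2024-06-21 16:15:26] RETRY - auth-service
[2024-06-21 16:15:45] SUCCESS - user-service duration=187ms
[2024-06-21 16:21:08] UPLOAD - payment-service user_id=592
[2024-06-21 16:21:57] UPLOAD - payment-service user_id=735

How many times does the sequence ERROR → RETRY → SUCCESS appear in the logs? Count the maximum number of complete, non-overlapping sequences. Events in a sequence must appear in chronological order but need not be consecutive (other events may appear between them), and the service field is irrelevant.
3

To count sequences:

1. Look for pattern: ERROR → RETRY → SUCCESS
2. Greedily scan the log in chronological order, matching each sequence element in turn (ignoring service)
3. Each time the full pattern completes, increment the count and restart matching from the next event
4. Complete non-overlapping sequences found: 3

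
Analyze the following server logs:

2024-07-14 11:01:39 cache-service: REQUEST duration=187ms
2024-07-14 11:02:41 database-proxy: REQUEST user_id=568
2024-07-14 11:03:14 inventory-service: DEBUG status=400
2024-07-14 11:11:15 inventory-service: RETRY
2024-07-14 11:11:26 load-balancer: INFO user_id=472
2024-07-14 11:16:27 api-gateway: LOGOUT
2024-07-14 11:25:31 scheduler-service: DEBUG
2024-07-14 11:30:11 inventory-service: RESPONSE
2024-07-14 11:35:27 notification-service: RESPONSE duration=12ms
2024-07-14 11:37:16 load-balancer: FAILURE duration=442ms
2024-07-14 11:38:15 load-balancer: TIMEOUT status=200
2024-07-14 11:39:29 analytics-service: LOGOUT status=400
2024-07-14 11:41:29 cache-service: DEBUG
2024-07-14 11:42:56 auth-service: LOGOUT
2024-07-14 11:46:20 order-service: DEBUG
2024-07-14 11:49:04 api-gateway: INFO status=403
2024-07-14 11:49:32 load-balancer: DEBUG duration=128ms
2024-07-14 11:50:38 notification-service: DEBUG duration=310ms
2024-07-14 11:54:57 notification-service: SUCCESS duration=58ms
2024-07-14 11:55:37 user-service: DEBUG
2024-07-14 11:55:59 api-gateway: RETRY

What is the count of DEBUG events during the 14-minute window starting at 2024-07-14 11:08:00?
0

To count events in the time window:

1. Window boundaries: 2024-07-14 11:08:00 to 2024-07-14 11:22:00
2. Filter for DEBUG events within this window
3. Count matching events: 0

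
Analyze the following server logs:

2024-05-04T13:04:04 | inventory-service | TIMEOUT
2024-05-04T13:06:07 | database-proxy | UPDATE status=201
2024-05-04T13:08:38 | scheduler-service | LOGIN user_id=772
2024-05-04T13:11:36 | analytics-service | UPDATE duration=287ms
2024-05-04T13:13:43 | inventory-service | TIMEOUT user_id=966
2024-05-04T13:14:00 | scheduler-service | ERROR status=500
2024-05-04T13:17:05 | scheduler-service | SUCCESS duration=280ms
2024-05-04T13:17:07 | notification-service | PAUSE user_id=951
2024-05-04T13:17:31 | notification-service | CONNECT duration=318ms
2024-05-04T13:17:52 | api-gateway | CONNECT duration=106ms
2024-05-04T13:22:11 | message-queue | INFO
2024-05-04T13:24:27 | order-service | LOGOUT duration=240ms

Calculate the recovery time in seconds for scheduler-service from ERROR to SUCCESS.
185

To calculate recovery time:

1. Find ERROR event for scheduler-service: 2024-05-04T13:14:00
2. Find next SUCCESS event for scheduler-service: 2024-05-04T13:17:05
3. Recovery time: 2024-05-04T13:17:05 - 2024-05-04T13:14:00 = 185 seconds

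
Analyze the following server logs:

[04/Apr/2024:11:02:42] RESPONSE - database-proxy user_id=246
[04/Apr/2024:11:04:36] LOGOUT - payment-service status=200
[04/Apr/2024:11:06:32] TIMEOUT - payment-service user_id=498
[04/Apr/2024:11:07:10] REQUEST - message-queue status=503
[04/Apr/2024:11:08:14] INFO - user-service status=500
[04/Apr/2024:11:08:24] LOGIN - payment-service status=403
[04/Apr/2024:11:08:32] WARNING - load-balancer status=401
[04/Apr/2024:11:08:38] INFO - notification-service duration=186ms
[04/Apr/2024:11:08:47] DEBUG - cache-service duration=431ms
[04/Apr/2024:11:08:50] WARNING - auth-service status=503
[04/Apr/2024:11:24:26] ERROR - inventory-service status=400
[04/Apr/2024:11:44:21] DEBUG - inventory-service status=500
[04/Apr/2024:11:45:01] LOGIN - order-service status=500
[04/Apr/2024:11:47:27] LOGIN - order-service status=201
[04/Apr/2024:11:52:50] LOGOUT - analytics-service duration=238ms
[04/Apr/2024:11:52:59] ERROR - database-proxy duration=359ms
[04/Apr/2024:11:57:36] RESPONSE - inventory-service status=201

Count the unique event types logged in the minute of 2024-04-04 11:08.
4

To count unique event types:

1. Filter events in the minute starting at 2024-04-04 11:08
2. Extract event types from matching entries
3. Count unique types: 4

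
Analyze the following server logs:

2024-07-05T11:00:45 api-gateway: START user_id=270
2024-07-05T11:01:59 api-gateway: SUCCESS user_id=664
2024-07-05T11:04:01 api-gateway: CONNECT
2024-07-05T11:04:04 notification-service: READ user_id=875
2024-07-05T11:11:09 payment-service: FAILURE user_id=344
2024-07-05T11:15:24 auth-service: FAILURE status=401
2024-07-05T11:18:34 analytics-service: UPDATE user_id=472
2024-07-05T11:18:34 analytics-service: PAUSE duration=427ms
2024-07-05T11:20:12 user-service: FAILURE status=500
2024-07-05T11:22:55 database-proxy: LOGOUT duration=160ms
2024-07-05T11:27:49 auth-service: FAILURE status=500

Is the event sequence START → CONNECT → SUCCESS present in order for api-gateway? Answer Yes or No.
No

To verify sequence order:

1. Find all events in sequence START → CONNECT → SUCCESS for api-gateway
2. Extract their timestamps
3. Check if timestamps are in ascending order
4. Result: No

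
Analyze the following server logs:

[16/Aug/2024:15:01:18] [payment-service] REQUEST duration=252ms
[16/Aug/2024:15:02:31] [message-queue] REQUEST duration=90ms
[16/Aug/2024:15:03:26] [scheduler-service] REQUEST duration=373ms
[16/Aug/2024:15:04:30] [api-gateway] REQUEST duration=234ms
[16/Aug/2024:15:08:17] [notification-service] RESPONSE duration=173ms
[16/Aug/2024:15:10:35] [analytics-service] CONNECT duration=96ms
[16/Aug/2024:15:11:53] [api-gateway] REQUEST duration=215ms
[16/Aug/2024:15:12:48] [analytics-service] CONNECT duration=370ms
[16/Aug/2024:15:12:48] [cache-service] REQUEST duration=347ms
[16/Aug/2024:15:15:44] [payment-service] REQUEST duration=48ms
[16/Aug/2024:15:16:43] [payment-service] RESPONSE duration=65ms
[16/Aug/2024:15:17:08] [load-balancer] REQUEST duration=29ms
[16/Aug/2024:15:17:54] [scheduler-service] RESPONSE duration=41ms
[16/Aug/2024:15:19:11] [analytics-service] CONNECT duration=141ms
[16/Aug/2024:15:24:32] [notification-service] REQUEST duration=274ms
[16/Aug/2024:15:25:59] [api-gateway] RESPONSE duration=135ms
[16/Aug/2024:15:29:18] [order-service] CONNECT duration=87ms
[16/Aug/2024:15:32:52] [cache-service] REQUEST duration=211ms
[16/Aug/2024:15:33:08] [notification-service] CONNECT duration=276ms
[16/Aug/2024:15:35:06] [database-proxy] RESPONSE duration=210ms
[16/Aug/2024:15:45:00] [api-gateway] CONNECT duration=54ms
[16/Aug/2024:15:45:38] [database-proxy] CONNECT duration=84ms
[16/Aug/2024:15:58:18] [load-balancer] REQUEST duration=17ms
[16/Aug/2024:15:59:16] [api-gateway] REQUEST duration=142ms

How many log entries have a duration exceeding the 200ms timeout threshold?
10

To count timeouts:

1. Threshold: 200ms
2. Extract duration from each log entry
3. Count entries where duration > 200
4. Timeout count: 10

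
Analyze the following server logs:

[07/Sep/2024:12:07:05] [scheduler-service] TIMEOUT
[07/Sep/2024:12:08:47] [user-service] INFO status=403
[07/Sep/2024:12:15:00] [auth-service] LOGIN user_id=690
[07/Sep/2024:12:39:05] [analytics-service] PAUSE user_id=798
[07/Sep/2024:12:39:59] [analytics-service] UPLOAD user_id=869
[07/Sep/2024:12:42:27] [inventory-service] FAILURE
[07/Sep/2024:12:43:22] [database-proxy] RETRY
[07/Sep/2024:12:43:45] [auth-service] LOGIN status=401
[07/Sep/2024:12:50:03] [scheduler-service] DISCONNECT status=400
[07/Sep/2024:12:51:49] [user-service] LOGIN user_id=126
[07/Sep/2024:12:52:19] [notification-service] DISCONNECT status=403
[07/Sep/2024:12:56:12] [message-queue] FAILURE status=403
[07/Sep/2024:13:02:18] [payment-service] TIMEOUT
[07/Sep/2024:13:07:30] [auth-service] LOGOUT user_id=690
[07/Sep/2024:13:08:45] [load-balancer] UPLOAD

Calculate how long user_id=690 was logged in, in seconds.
3150

To calculate session duration:

1. Find LOGIN event for user_id=690: 07/Sep/2024:12:15:00
2. Find LOGOUT event for user_id=690: 07/Sep/2024:13:07:30
3. Session duration: 07/Sep/2024:13:07:30 - 07/Sep/2024:12:15:00 = 3150 seconds (52 minutes)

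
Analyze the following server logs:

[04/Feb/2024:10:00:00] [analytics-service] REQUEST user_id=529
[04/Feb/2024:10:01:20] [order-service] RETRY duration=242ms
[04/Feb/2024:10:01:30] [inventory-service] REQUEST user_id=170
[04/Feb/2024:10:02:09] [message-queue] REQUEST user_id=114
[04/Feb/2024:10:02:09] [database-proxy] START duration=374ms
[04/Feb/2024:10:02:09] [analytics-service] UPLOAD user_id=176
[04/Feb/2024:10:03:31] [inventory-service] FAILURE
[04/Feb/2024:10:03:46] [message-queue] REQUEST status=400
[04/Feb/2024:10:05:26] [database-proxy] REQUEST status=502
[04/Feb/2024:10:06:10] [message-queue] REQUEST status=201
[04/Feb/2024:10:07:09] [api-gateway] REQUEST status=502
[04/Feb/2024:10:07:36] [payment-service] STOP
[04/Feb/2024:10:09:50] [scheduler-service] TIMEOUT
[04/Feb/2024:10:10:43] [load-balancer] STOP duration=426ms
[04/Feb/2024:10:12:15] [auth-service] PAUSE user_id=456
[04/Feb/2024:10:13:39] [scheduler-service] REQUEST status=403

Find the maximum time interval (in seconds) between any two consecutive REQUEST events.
390

To find the longest gap:

1. Extract all REQUEST events in chronological order
2. Calculate time differences between consecutive events
3. Find the maximum difference
4. Longest gap: 390 seconds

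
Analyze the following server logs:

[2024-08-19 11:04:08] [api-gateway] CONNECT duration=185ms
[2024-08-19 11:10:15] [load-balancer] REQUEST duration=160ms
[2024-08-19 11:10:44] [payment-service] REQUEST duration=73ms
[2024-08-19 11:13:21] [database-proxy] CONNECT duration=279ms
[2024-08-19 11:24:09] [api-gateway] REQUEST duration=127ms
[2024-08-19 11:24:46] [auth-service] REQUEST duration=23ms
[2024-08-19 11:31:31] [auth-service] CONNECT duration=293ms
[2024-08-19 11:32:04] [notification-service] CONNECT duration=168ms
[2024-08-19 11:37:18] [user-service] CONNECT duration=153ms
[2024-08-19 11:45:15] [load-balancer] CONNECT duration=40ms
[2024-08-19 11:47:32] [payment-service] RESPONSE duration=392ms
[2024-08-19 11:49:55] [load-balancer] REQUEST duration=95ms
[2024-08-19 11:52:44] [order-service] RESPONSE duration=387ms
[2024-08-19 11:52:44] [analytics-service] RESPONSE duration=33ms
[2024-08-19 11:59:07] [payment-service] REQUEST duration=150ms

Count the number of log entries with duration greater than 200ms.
4

To count timeouts:

1. Threshold: 200ms
2. Extract duration from each log entry
3. Count entries where duration > 200
4. Timeout count: 4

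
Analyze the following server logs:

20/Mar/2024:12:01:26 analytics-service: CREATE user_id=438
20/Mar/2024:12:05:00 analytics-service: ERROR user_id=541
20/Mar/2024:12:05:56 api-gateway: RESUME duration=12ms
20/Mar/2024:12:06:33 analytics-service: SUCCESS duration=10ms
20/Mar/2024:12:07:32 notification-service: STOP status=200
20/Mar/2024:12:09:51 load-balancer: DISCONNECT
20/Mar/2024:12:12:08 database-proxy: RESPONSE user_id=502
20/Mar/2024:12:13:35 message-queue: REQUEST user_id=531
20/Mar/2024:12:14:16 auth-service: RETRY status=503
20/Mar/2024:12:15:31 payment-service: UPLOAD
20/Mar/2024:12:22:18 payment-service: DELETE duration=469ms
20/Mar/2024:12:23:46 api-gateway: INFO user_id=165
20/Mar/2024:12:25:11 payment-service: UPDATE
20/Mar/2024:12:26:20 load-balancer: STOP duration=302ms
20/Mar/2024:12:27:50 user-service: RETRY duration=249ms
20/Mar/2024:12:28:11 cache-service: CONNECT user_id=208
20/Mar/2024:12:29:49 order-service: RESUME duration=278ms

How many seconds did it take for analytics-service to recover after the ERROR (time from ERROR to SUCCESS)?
93

To calculate recovery time:

1. Find ERROR event for analytics-service: 20/Mar/2024:12:05:00
2. Find next SUCCESS event for analytics-service: 20/Mar/2024:12:06:33
3. Recovery time: 20/Mar/2024:12:06:33 - 20/Mar/2024:12:05:00 = 93 seconds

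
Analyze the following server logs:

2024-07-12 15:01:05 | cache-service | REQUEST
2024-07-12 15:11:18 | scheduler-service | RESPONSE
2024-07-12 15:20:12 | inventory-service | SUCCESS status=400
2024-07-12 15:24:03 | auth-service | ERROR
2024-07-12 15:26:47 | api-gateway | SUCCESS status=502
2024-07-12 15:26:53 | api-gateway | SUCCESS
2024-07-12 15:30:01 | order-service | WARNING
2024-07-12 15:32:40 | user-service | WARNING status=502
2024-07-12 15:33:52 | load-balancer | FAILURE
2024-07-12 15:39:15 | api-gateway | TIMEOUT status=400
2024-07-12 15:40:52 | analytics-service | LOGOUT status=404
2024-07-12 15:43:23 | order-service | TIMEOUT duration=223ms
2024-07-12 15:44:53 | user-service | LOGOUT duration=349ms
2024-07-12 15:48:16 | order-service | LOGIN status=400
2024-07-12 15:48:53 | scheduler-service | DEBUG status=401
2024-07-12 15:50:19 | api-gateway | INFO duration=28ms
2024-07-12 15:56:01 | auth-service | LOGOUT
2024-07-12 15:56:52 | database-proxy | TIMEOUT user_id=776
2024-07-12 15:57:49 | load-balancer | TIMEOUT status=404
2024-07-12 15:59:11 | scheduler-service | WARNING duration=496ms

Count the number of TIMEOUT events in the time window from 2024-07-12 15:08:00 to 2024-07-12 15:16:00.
0

To count events in the time window:

1. Window boundaries: 2024-07-12 15:08:00 to 2024-07-12 15:16:00
2. Filter for TIMEOUT events within this window
3. Count matching events: 0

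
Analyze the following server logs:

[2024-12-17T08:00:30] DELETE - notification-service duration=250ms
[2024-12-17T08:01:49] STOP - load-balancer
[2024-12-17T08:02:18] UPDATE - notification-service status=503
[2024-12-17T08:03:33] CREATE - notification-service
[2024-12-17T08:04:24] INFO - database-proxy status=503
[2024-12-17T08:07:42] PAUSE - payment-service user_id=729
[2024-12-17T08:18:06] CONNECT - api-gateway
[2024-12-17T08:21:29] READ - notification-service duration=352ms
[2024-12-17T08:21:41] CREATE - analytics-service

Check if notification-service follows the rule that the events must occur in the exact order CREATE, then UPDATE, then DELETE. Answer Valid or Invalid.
Invalid

To validate ordering:

1. Required order: CREATE → UPDATE → DELETE
2. Rule: the events must occur in the exact order CREATE, then UPDATE, then DELETE
3. Check actual order of events for notification-service
4. Result: Invalid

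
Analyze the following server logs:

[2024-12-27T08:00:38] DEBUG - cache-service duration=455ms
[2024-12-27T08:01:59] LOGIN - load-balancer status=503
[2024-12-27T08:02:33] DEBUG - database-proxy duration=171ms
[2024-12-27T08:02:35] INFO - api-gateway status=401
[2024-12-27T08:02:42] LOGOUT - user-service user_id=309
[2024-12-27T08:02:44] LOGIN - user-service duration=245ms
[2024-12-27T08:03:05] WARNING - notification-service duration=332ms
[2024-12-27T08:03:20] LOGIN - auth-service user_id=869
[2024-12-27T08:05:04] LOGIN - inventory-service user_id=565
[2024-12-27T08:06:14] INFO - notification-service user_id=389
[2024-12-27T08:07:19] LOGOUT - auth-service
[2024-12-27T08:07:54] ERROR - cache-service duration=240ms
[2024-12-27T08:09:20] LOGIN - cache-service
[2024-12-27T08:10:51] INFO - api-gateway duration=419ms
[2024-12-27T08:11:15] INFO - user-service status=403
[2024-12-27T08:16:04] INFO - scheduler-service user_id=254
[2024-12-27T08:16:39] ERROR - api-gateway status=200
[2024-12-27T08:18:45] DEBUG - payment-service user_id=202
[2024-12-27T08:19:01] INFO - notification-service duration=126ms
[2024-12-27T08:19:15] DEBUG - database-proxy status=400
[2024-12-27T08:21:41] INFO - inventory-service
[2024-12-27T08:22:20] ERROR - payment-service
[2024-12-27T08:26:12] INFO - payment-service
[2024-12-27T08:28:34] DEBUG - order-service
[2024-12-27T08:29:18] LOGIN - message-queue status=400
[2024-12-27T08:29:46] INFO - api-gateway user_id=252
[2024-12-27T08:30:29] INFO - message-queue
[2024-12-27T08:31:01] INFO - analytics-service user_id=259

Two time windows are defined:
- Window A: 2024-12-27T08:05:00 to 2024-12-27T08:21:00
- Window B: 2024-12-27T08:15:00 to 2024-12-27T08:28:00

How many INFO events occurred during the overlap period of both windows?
2

To find overlap events:

1. Window A: 2024-12-27T08:05:00 to 2024-12-27T08:21:00
2. Window B: 2024-12-27T08:15:00 to 2024-12-27T08:28:00
3. Overlap period: 2024-12-27T08:15:00 to 2024-12-27T08:21:00
4. Count INFO events in overlap: 2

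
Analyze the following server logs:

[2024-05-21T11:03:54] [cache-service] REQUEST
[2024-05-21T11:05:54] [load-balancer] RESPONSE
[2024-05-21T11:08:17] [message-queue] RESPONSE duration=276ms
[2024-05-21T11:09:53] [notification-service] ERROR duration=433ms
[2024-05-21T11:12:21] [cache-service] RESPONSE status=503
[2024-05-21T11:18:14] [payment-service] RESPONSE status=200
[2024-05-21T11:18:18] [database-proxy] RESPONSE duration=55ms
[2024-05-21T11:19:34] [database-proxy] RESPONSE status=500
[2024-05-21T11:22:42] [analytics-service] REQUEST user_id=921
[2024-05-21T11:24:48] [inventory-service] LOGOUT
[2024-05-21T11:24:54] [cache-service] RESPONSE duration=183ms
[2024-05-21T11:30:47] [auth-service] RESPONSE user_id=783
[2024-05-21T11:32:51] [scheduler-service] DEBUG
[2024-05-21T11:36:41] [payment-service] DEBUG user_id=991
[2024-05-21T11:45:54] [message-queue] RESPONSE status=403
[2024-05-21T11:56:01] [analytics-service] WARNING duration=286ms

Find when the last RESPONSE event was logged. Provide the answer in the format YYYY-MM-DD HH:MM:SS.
2024-05-21 11:45:54

To find the last event:

1. Filter for all RESPONSE events
2. Sort by timestamp
3. Select the last one
4. Timestamp: 2024-05-21 11:45:54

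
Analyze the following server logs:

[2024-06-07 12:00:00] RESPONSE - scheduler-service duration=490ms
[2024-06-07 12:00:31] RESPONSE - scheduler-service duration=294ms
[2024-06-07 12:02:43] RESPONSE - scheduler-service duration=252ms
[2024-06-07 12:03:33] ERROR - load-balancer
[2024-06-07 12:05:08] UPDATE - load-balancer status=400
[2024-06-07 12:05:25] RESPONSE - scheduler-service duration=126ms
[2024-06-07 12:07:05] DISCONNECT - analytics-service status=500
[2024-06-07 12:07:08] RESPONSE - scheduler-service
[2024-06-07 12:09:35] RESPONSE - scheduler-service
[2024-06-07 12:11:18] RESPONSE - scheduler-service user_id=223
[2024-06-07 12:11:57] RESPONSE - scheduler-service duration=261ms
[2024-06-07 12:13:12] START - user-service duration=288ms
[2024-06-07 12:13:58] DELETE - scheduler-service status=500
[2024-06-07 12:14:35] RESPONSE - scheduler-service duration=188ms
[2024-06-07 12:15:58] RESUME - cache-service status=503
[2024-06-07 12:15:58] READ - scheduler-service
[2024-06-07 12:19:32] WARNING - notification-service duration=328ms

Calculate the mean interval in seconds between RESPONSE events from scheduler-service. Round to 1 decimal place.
109.4

To calculate average interval:

1. Find all RESPONSE events for scheduler-service in order
2. Calculate time gaps between consecutive events
3. Compute mean of gaps: 875 / 8 = 109.4 seconds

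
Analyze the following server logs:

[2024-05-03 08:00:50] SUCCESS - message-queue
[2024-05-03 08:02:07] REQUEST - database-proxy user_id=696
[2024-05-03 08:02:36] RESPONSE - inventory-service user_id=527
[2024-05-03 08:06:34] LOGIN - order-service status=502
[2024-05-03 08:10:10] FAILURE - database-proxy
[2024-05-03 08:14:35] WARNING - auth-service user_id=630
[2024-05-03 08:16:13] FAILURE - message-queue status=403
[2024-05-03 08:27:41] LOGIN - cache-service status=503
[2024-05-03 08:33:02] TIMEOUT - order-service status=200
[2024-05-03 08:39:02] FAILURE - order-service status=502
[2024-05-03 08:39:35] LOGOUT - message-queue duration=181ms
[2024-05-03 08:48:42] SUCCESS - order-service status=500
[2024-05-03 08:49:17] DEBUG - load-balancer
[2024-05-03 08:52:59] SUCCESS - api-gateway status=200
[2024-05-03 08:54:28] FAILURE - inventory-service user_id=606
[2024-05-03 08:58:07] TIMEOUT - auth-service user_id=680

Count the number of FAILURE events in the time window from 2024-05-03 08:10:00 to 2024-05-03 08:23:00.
2

To count events in the time window:

1. Window boundaries: 2024-05-03 08:10:00 to 2024-05-03 08:23:00
2. Filter for FAILURE events within this window
3. Count matching events: 2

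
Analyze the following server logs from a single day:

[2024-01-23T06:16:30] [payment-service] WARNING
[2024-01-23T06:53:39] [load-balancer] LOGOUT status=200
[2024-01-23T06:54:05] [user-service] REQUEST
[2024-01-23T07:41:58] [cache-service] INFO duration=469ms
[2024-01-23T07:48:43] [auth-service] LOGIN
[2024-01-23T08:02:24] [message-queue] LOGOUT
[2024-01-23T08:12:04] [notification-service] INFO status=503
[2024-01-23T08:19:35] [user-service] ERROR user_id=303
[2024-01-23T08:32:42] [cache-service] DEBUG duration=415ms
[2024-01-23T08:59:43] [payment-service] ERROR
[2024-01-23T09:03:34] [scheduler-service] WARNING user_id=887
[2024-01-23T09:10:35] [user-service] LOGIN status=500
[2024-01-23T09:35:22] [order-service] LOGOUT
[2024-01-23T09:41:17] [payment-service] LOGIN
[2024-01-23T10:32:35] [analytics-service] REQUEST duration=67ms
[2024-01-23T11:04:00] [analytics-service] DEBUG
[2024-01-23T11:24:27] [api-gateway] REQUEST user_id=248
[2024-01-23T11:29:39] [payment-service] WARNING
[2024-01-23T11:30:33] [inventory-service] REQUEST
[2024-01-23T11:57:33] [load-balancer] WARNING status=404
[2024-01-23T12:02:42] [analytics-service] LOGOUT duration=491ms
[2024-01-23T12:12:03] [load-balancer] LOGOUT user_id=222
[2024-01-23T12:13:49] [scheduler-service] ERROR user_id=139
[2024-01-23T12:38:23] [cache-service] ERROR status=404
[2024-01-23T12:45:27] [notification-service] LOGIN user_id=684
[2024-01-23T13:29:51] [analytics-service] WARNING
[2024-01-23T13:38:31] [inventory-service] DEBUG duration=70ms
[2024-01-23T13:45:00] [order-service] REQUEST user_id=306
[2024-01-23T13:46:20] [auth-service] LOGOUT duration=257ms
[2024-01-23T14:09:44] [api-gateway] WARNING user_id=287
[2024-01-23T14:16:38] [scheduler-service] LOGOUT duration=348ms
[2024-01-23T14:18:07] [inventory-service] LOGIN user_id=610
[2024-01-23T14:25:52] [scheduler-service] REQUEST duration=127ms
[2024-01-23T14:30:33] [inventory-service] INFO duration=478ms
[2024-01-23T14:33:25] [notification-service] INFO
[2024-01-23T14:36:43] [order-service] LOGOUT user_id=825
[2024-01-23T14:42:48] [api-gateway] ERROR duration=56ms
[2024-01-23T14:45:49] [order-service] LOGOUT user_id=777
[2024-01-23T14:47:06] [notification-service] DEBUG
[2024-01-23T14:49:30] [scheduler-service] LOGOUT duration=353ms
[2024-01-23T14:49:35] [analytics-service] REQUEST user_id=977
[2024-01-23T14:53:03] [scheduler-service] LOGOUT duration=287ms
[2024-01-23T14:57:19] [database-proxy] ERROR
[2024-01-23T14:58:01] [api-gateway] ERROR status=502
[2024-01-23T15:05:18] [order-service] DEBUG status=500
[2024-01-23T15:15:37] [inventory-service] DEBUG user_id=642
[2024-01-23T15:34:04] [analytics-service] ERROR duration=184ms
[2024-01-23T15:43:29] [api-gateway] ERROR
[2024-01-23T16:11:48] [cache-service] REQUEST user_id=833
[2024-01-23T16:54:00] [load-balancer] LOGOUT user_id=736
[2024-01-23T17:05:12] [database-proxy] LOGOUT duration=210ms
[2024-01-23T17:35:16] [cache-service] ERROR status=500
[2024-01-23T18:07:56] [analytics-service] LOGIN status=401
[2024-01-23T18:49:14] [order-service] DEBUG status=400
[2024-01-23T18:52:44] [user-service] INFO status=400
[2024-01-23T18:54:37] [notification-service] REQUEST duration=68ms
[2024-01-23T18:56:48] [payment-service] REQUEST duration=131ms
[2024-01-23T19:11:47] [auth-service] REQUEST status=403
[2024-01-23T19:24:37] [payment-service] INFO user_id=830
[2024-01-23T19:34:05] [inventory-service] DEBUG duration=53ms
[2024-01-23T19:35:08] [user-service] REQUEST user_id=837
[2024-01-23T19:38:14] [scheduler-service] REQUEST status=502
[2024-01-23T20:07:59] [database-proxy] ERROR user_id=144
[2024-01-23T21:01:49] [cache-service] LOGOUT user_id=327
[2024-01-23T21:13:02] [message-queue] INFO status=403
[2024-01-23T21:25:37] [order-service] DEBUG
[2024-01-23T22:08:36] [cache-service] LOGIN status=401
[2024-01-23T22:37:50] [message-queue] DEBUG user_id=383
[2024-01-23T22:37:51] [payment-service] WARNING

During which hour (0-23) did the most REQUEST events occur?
19

To find the peak hour:

1. Group all REQUEST events by hour
2. Count events in each hour
3. Find hour with maximum count
4. Peak hour: 19 (with 3 events)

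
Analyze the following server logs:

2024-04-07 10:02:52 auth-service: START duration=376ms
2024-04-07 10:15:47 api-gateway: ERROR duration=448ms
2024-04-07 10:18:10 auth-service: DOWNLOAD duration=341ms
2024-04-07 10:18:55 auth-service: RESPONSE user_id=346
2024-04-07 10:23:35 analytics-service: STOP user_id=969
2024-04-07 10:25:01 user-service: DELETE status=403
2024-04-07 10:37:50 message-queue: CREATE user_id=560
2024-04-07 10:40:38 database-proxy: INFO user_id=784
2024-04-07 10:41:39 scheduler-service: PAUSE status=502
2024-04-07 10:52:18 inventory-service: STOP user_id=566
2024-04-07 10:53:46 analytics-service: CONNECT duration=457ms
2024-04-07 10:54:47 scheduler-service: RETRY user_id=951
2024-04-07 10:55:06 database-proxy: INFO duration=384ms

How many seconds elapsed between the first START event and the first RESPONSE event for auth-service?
963

To find the time between events:

1. Locate the first START event for auth-service: 2024-04-07 10:02:52
2. Locate the first RESPONSE event for auth-service: 2024-04-07 10:18:55
3. Calculate the difference: 2024-04-07 10:18:55 - 2024-04-07 10:02:52 = 963 seconds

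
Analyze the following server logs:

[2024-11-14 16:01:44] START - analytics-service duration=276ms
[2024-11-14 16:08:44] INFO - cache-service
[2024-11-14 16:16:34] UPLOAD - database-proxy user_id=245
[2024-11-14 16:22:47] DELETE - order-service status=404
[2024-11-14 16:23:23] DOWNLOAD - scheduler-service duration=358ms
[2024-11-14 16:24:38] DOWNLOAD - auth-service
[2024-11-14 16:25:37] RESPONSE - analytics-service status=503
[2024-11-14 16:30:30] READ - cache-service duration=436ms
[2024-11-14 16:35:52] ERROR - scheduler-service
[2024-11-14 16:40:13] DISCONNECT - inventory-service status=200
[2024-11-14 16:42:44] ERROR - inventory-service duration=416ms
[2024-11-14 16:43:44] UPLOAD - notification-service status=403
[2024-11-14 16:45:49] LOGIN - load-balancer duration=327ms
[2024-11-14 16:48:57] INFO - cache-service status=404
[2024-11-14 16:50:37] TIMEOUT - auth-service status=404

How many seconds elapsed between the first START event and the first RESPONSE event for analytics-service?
1433

To find the time between events:

1. Locate the first START event for analytics-service: 2024-11-14 16:01:44
2. Locate the first RESPONSE event for analytics-service: 2024-11-14 16:25:37
3. Calculate the difference: 2024-11-14 16:25:37 - 2024-11-14 16:01:44 = 1433 seconds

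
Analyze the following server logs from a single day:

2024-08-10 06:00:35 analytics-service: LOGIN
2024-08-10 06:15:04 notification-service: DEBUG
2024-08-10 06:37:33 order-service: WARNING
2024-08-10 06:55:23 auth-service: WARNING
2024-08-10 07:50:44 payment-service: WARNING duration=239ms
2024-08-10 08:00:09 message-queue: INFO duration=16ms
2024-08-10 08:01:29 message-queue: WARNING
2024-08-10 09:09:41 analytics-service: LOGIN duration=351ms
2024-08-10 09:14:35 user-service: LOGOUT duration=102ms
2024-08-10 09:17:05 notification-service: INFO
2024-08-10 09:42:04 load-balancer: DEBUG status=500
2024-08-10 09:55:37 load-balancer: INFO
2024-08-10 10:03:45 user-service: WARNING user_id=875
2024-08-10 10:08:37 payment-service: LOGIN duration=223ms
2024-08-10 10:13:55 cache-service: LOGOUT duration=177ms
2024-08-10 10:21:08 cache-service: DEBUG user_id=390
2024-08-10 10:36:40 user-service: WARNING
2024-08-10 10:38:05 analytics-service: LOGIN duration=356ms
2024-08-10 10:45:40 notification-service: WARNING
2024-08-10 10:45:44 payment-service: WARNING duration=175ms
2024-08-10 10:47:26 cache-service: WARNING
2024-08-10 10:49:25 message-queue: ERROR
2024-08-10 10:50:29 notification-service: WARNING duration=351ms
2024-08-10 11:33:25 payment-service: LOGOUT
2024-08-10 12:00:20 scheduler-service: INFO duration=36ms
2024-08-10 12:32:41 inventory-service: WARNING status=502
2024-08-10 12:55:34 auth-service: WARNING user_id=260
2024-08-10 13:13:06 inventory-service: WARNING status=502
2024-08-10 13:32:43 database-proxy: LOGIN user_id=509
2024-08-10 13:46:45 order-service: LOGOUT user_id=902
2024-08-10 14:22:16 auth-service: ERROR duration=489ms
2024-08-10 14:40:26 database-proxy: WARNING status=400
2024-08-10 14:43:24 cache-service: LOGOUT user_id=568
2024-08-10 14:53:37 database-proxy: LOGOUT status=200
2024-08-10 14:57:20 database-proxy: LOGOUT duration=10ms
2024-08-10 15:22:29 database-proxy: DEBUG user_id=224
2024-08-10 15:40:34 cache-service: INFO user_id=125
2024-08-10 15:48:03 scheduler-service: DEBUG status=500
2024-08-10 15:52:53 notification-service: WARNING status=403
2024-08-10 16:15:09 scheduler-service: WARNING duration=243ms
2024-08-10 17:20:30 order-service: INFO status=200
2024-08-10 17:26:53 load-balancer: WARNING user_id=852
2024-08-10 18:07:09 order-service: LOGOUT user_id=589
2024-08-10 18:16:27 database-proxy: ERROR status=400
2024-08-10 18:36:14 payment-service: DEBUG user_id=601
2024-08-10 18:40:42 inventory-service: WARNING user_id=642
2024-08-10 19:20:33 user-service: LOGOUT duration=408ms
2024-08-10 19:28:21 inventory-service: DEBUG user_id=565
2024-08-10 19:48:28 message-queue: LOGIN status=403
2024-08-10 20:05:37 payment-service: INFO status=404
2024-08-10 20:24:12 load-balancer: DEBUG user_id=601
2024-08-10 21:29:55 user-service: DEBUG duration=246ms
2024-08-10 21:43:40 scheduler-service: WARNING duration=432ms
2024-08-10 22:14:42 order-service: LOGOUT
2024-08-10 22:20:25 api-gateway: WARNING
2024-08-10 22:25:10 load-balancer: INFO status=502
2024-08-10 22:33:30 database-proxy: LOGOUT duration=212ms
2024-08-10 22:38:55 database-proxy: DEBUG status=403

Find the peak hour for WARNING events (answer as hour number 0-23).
10

To find the peak hour:

1. Group all WARNING events by hour
2. Count events in each hour
3. Find hour with maximum count
4. Peak hour: 10 (with 6 events)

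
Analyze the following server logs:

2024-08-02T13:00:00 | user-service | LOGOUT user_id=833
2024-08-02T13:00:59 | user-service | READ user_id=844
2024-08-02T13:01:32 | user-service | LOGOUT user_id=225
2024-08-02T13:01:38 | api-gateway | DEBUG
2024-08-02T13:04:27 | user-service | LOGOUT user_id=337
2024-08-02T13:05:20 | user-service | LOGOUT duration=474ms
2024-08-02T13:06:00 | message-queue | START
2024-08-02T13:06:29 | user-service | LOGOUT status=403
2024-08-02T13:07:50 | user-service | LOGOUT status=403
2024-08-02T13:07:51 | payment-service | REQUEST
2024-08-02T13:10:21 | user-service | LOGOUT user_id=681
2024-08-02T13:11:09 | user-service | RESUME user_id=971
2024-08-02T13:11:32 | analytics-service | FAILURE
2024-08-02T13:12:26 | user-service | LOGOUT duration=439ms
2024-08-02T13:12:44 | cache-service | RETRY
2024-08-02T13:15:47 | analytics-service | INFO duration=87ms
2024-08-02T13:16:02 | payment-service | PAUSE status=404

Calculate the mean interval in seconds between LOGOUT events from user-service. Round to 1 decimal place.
106.6

To calculate average interval:

1. Find all LOGOUT events for user-service in order
2. Calculate time gaps between consecutive events
3. Compute mean of gaps: 746 / 7 = 106.6 seconds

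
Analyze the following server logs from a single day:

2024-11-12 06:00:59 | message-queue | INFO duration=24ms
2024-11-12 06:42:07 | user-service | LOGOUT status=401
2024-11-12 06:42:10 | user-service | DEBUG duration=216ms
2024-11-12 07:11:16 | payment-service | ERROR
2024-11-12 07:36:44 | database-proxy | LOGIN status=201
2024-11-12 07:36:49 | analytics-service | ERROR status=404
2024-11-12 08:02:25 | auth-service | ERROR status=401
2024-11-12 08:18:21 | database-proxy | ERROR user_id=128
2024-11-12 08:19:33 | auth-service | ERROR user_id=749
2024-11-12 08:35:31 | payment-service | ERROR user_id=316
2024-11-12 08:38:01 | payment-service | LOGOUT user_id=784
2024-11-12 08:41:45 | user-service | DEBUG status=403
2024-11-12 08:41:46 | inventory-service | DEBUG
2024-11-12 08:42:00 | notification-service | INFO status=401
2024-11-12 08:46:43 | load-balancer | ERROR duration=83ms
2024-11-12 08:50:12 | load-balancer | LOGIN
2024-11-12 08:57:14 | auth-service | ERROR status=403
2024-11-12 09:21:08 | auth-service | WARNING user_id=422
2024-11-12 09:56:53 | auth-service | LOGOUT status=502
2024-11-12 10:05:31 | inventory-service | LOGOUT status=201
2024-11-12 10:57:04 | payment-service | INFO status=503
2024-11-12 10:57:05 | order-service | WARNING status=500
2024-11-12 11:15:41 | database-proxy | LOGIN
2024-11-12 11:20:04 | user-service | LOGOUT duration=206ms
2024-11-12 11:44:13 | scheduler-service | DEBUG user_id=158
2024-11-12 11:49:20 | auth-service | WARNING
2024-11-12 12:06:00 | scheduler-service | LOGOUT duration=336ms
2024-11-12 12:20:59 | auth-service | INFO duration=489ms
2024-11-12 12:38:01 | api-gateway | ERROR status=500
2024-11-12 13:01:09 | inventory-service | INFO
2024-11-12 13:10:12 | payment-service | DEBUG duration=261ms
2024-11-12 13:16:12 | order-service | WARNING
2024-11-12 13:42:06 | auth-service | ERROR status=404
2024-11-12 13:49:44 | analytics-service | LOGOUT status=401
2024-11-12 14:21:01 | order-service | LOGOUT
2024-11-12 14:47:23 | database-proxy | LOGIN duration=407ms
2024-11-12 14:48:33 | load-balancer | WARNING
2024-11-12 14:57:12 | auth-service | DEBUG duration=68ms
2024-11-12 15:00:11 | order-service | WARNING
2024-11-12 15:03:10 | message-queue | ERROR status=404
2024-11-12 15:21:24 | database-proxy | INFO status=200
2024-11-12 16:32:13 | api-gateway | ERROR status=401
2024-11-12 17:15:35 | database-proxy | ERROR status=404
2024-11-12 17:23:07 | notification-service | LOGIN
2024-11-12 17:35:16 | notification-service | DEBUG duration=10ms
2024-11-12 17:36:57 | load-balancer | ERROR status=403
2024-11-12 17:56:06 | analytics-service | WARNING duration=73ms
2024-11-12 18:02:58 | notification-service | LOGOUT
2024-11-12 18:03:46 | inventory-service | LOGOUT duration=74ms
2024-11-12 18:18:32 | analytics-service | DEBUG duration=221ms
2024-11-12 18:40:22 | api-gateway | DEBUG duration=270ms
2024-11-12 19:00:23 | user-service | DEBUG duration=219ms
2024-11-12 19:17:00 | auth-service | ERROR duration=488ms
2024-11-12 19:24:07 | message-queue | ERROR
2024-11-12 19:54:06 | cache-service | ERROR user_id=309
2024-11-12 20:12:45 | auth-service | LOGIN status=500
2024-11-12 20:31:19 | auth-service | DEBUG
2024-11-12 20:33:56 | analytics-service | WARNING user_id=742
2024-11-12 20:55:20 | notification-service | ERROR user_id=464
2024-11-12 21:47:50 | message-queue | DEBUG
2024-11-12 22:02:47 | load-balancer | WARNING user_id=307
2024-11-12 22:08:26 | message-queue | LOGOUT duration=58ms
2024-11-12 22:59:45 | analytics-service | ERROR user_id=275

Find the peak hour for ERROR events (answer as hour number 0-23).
8

To find the peak hour:

1. Group all ERROR events by hour
2. Count events in each hour
3. Find hour with maximum count
4. Peak hour: 8 (with 6 events)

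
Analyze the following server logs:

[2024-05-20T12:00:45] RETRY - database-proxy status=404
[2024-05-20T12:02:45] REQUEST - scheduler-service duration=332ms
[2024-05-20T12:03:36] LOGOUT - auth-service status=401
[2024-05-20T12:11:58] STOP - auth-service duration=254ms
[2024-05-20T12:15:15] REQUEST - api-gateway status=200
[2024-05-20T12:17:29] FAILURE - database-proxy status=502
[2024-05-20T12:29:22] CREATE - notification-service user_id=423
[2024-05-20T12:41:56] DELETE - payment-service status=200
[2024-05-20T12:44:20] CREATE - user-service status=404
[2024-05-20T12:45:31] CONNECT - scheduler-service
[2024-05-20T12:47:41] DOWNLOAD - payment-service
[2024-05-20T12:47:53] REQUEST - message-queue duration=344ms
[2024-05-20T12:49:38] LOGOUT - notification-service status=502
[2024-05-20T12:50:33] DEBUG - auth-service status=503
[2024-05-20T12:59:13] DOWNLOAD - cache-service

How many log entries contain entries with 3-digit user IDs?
1

To find matching entries:

1. Pattern to match: entries with 3-digit user IDs
2. Scan each log entry for the pattern
3. Count matches: 1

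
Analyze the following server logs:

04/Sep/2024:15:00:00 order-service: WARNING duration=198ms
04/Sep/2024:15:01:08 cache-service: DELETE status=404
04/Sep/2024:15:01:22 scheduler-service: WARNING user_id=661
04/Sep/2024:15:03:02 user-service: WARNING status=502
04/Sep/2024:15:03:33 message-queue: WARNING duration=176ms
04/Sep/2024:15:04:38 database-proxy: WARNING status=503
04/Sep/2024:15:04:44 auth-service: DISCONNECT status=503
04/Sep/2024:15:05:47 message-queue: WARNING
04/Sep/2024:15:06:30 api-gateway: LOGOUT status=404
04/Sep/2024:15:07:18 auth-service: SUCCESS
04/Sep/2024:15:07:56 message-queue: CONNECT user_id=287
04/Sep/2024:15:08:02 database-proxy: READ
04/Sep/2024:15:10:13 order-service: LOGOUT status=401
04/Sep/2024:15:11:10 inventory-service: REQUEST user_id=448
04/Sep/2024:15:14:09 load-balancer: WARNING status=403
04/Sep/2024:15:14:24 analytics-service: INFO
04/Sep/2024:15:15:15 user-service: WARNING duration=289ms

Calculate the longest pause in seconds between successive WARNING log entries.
502

To find the longest gap:

1. Extract all WARNING events in chronological order
2. Calculate time differences between consecutive events
3. Find the maximum difference
4. Longest gap: 502 seconds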